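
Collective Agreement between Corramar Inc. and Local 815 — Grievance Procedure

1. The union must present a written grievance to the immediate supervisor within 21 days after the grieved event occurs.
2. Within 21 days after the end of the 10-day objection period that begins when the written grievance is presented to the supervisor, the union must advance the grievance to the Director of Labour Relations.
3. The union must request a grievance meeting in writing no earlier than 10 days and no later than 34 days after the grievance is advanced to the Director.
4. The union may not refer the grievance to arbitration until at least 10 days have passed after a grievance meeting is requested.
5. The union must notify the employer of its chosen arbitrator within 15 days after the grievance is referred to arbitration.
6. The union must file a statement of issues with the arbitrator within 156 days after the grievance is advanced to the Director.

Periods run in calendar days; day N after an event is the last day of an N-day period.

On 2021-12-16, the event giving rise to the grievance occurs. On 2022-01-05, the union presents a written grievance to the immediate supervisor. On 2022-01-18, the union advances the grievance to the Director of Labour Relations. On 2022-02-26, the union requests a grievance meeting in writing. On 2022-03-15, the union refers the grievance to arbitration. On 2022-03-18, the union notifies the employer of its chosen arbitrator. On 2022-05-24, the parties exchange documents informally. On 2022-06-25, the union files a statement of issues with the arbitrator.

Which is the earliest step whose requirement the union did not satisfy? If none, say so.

Step 1 — counting 21 days from 2021-12-16 (when the grieved event occurs) gives a deadline of 2022-01-06; done 2022-01-05 — timely.
Step 2 — counting 21 days from 2022-01-15 (end of the 10-day objection period, which began when the written grievance is presented to the supervisor on 2022-01-05) gives a deadline of 2022-02-05; done 2022-01-18 — timely.
Step 3 — 10 and 34 days from 2022-01-18 (when the grievance is advanced to the Director) are 2022-01-28 and 2022-02-21 respectively; 2022-02-26 is 5 days past the end of the window.
The procedure was therefore not followed at step 3.

Step 3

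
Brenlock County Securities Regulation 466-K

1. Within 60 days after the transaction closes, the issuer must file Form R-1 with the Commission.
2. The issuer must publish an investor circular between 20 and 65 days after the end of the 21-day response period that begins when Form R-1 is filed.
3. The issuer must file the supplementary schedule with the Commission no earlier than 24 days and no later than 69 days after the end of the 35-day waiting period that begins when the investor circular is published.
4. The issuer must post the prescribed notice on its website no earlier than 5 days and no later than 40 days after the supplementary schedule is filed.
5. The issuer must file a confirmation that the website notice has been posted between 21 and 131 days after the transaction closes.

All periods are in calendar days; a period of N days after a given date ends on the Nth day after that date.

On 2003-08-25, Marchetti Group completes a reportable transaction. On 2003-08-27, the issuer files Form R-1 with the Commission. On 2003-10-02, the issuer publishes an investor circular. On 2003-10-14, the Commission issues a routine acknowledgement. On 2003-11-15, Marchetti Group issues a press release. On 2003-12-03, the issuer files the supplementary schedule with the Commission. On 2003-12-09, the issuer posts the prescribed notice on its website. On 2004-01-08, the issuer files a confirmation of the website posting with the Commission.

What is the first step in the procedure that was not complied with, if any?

Step 1 — counting 60 days from 2003-08-25 (when the transaction closes) gives a deadline of 2003-10-24; 2003-08-27 is within that limit.
Step 2 — 20 and 65 days from 2003-09-17 (end of the 21-day response period, which began when Form R-1 is filed on 2003-08-27) are 2003-10-07 and 2003-11-21 respectively; done 2003-10-02 — 5 days before the window opened.

Step 2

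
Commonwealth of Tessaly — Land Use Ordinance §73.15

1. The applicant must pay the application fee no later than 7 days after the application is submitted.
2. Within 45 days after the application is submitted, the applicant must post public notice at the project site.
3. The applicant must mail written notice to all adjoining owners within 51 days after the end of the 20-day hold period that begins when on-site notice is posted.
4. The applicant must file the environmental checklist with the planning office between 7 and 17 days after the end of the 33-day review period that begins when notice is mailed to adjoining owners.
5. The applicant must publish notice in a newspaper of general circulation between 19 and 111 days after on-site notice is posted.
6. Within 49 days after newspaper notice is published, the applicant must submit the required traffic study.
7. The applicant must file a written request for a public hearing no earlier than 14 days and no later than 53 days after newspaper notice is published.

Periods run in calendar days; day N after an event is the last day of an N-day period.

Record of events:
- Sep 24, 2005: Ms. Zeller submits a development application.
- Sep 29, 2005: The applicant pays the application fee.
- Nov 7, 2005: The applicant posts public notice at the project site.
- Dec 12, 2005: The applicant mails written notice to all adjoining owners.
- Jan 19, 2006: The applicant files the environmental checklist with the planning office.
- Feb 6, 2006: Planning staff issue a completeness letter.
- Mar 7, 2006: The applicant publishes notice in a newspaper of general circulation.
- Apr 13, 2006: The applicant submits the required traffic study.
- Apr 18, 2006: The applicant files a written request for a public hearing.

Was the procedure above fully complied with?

(1) due by Sep 24, 2005 + 7 days = Oct 1, 2005; completed Sep 29, 2005, before the deadline.
(2) due by Sep 24, 2005 + 45 days = Nov 8, 2005; completed Nov 7, 2005, before the deadline.
(3) due by Nov 27, 2005 + 51 days = Jan 17, 2006; done Dec 12, 2005 — timely.
(4) the permitted window runs from Jan 14, 2006 + 7 = Jan 21, 2006 to Jan 14, 2006 + 17 = Jan 31, 2006; Jan 19, 2006 is 2 days too early.

No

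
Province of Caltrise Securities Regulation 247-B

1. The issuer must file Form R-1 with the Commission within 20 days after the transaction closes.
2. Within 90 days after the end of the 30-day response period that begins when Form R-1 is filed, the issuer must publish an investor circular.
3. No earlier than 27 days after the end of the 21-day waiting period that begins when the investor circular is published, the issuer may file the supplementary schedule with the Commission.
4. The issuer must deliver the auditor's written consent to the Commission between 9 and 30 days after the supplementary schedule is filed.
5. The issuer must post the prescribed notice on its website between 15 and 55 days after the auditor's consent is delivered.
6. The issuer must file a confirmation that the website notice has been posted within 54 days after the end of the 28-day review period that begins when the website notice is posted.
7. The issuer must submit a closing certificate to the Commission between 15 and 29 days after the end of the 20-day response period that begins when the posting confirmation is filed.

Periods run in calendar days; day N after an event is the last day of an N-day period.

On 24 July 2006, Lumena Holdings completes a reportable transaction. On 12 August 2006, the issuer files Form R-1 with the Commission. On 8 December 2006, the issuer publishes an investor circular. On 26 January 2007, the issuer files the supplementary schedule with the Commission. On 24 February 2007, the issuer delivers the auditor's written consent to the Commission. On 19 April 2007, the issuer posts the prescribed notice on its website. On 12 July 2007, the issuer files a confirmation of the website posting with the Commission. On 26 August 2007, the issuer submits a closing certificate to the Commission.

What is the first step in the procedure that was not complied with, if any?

Step 1: 20 days after 24 July 2006 (when the transaction closes) is 13 August 2006; done 12 August 2006 — timely.
Step 2: 90 days after 11 September 2006 (end of the 30-day response period, which began when Form R-1 is filed on 12 August 2006) is 10 December 2006; done 8 December 2006 — timely.
Step 3: the earliest permitted date is 27 days after 29 December 2006 (end of the 21-day waiting period, which began when the investor circular is published on 8 December 2006), i.e. 25 January 2007; done 26 January 2007 — permitted.
Step 4: the window is 9–30 days after 26 January 2007 (when the supplementary schedule is filed), so 4 February 2007 through 25 February 2007; 24 February 2007 falls inside that range.
Step 5: the window is 15–55 days after 24 February 2007 (when the auditor's consent is delivered), so 11 March 2007 through 20 April 2007; 19 April 2007 falls inside that range.
Step 6: 54 days after 17 May 2007 (end of the 28-day review period, which began when the website notice is posted on 19 April 2007) is 10 July 2007; not done until 12 July 2007, 2 days after the deadline.
Later steps need not be reached.

Step 6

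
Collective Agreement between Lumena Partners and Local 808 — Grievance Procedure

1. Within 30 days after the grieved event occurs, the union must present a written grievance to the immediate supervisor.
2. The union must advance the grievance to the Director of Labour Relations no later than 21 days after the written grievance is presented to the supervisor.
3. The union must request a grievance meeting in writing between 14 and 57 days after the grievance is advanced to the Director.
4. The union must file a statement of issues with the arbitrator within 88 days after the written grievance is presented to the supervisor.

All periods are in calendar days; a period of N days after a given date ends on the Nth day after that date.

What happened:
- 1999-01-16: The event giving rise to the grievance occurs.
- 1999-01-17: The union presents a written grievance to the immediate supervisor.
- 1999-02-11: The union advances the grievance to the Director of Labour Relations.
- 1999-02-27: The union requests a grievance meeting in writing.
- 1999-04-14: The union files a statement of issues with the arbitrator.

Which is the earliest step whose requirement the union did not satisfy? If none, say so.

Step 2

(1) due by 1999-01-16 + 30 days = 1999-02-15; done 1999-01-17 — timely.
(2) due by 1999-01-17 + 21 days = 1999-02-07; 1999-02-11 misses that deadline by 4 days.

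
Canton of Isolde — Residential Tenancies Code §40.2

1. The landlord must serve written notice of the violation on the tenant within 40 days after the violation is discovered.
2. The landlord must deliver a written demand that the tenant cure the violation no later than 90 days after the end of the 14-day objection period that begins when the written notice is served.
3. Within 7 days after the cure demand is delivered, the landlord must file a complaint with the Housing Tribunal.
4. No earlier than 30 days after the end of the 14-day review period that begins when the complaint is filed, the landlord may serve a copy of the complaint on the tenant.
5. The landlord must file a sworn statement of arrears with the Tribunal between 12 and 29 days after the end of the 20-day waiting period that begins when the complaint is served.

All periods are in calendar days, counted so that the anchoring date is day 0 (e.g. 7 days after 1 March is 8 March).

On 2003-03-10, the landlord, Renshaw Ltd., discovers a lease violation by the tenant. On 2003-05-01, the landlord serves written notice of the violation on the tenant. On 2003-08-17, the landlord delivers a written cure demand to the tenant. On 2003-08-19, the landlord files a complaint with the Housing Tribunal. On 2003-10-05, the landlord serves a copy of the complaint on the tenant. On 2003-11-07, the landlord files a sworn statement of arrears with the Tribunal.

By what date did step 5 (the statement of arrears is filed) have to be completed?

The complaint is served on 2003-10-05; the 20-day waiting period therefore ends 2003-10-25, and step 5 runs from that date. The window is 12–29 days after 2003-10-25; it closes on 2003-11-23.

2003-11-23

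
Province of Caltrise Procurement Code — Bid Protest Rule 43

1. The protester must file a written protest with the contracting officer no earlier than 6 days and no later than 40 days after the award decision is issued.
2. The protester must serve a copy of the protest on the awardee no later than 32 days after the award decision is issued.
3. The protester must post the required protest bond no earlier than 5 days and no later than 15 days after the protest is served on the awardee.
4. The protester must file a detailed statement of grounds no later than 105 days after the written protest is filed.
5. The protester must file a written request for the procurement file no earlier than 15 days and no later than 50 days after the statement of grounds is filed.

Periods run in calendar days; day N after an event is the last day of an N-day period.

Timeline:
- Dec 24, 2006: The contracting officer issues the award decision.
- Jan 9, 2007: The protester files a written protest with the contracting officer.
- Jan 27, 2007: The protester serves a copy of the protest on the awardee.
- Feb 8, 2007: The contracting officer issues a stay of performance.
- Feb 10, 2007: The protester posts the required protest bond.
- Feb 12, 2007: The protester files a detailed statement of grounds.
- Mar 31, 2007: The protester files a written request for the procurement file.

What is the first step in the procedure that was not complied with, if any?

Step 2

(1) the permitted window runs from Dec 24, 2006 + 6 = Dec 30, 2006 to Dec 24, 2006 + 40 = Feb 2, 2007; done Jan 9, 2007 — within the window.
(2) due by Dec 24, 2006 + 32 days = Jan 25, 2007; Jan 27, 2007 misses that deadline by 2 days.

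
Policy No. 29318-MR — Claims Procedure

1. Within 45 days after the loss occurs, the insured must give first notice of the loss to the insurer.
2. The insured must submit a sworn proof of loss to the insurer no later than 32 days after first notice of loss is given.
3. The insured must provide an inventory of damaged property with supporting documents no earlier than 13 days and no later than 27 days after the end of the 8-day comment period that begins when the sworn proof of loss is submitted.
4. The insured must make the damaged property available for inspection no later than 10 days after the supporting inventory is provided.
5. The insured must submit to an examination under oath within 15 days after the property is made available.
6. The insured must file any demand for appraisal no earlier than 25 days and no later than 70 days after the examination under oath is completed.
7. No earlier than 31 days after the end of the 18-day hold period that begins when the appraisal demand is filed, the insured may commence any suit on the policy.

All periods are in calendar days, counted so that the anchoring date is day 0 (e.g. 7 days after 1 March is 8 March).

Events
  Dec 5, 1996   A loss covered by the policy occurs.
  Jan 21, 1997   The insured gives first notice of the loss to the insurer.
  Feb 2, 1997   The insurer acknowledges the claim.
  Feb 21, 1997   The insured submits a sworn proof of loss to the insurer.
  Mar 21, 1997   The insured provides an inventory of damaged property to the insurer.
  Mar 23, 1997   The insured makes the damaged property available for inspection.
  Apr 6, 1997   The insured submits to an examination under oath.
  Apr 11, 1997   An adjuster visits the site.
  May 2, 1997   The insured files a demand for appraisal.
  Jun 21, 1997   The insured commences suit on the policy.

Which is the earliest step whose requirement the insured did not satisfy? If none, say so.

Step 1

Step 1: 45 days after Dec 5, 1996 (when the loss occurs) is Jan 19, 1997; done Jan 21, 1997 — 2 days late.
The analysis stops there.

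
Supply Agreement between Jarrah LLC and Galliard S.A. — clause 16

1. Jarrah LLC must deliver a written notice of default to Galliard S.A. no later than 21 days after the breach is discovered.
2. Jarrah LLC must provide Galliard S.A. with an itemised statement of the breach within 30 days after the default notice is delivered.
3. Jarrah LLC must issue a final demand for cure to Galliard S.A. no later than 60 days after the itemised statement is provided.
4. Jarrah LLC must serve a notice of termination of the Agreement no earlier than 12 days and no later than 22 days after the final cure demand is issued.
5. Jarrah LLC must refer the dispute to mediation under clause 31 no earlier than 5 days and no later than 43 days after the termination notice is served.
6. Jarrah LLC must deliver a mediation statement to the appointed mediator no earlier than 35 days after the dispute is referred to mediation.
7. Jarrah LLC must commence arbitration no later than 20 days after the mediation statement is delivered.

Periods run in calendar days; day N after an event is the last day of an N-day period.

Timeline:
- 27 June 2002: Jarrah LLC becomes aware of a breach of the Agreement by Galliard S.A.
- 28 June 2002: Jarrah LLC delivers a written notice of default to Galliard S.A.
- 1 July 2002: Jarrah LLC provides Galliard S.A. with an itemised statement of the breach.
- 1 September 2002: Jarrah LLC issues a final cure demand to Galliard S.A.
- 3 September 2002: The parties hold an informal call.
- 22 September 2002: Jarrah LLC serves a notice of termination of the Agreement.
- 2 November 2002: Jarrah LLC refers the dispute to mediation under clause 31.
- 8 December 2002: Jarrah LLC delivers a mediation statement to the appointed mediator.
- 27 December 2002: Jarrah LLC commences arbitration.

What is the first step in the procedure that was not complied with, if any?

Step 3

(1) due by 27 June 2002 + 21 days = 18 July 2002; done 28 June 2002 — timely.
(2) due by 28 June 2002 + 30 days = 28 July 2002; 1 July 2002 is within that limit.
(3) due by 1 July 2002 + 60 days = 30 August 2002; 1 September 2002 misses that deadline by 2 days.
The procedure was therefore not followed at step 3.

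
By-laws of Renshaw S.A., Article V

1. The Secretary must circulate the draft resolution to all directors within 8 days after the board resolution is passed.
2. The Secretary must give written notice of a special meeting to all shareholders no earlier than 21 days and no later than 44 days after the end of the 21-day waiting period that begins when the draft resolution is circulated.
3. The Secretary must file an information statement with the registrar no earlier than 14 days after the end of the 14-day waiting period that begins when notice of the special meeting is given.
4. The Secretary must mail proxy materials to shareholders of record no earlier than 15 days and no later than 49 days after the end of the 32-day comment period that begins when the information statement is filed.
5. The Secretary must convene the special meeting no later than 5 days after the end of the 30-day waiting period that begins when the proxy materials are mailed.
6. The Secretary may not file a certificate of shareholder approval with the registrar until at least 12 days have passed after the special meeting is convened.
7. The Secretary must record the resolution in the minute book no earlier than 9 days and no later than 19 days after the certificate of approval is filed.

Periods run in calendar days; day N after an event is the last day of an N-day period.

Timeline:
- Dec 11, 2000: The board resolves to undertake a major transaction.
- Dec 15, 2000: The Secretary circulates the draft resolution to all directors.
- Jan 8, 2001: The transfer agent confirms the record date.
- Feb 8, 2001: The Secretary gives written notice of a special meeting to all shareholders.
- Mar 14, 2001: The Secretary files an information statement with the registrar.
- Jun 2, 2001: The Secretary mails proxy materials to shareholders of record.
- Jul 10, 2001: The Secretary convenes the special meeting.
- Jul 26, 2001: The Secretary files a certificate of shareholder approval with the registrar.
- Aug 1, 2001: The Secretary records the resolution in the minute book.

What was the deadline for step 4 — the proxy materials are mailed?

Jun 3, 2001

The information statement is filed on Mar 14, 2001; the 32-day comment period therefore ends Apr 15, 2001, and step 4 runs from that date. The window is 15–49 days after Apr 15, 2001; it closes on Jun 3, 2001.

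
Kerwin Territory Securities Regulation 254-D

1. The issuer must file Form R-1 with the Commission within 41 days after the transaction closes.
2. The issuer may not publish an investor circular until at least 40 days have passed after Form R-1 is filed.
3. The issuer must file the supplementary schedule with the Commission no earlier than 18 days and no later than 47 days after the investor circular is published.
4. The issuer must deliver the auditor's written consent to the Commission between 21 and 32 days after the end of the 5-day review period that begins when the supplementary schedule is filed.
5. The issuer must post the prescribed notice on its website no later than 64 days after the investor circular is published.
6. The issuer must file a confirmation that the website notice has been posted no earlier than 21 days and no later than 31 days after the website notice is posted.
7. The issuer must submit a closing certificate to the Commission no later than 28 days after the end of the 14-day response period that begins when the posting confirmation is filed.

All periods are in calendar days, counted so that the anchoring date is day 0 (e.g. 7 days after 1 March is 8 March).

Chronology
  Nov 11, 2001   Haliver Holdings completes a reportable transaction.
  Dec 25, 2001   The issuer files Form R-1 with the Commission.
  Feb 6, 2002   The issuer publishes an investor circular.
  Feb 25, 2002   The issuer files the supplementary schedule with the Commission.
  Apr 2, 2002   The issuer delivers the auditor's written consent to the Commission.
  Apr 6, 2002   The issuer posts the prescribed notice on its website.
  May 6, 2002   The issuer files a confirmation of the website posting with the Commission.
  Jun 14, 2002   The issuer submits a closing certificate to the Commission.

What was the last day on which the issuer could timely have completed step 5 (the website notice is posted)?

Apr 11, 2002

Step 5 runs from Feb 6, 2002, when the investor circular is published. 64 days after Feb 6, 2002 is Apr 11, 2002.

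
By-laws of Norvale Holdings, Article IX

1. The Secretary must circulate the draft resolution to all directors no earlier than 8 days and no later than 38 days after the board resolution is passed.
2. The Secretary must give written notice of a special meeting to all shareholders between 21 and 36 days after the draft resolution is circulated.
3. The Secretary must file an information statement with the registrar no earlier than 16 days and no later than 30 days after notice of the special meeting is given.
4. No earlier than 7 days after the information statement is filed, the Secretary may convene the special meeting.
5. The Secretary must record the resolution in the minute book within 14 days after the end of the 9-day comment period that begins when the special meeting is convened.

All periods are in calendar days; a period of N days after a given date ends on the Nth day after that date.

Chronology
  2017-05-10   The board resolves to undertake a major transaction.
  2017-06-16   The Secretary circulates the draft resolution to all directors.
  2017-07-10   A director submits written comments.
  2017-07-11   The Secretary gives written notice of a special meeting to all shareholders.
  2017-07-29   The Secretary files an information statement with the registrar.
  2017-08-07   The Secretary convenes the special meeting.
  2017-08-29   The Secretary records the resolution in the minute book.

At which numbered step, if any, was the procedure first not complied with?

Step 1: the window is 8–38 days after 2017-05-10 (when the board resolution is passed), so 2017-05-18 through 2017-06-17; done 2017-06-16 — within the window.
Step 2: the window is 21–36 days after 2017-06-16 (when the draft resolution is circulated), so 2017-07-07 through 2017-07-22; done 2017-07-11, which is between those dates.
Step 3: the window is 16–30 days after 2017-07-11 (when notice of the special meeting is given), so 2017-07-27 through 2017-08-10; done 2017-07-29, which is between those dates.
Step 4: the earliest permitted date is 7 days after 2017-07-29 (when the information statement is filed), i.e. 2017-08-05; done 2017-08-07, after the minimum wait.
Step 5: 14 days after 2017-08-16 (end of the 9-day comment period, which began when the special meeting is convened on 2017-08-07) is 2017-08-30; done 2017-08-29 — timely.

None — every step was satisfied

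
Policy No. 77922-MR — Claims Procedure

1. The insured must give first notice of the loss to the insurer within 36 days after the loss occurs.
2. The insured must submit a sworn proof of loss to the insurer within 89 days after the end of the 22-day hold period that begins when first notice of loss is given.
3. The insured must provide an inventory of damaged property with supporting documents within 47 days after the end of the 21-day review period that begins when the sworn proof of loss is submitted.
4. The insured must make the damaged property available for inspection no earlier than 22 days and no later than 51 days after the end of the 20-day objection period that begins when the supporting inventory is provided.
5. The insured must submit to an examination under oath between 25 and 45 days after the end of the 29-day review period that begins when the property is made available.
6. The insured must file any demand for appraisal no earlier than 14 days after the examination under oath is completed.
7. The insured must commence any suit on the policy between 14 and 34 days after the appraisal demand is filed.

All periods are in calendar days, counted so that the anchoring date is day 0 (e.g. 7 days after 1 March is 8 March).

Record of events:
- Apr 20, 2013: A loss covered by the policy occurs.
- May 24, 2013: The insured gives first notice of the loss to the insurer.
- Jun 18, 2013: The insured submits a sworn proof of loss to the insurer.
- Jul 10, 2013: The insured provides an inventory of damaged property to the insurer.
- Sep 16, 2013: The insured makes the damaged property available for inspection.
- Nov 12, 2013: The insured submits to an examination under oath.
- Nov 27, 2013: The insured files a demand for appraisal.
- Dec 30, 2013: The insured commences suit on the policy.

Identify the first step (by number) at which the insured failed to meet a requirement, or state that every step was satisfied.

Step 1 — counting 36 days from Apr 20, 2013 (when the loss occurs) gives a deadline of May 26, 2013; May 24, 2013 is within that limit.
Step 2 — counting 89 days from Jun 15, 2013 (end of the 22-day hold period, which began when first notice of loss is given on May 24, 2013) gives a deadline of Sep 12, 2013; Jun 18, 2013 is within that limit.
Step 3 — counting 47 days from Jul 9, 2013 (end of the 21-day review period, which began when the sworn proof of loss is submitted on Jun 18, 2013) gives a deadline of Aug 25, 2013; completed Jul 10, 2013, before the deadline.
Step 4 — 22 and 51 days from Jul 30, 2013 (end of the 20-day objection period, which began when the supporting inventory is provided on Jul 10, 2013) are Aug 21, 2013 and Sep 19, 2013 respectively; done Sep 16, 2013 — within the window.
Step 5 — 25 and 45 days from Oct 15, 2013 (end of the 29-day review period, which began when the property is made available on Sep 16, 2013) are Nov 9, 2013 and Nov 29, 2013 respectively; Nov 12, 2013 falls inside that range.
Step 6 — must wait 14 days from Nov 12, 2013 (when the examination under oath is completed), so not before Nov 26, 2013; done Nov 27, 2013 — permitted.
Step 7 — 14 and 34 days from Nov 27, 2013 (when the appraisal demand is filed) are Dec 11, 2013 and Dec 31, 2013 respectively; done Dec 30, 2013 — within the window.

None — every step was satisfied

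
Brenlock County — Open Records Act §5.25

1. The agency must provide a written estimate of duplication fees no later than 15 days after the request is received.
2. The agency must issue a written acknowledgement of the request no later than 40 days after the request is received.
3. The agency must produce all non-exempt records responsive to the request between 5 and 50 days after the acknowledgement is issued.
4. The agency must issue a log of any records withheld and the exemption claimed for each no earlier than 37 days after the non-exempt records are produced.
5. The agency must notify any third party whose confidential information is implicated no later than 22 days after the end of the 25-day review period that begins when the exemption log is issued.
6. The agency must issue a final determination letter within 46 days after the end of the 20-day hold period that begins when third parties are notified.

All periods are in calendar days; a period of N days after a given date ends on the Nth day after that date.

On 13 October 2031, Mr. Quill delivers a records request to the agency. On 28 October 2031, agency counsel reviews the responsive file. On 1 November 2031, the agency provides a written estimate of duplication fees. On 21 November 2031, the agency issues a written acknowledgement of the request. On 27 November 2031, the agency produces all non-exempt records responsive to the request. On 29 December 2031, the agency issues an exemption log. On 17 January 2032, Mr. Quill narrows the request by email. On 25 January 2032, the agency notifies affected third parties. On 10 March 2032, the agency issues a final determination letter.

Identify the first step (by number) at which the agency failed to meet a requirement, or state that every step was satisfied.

Step 1

Step 1: 15 days after 13 October 2031 (when the request is received) is 28 October 2031; not done until 1 November 2031, 4 days after the deadline.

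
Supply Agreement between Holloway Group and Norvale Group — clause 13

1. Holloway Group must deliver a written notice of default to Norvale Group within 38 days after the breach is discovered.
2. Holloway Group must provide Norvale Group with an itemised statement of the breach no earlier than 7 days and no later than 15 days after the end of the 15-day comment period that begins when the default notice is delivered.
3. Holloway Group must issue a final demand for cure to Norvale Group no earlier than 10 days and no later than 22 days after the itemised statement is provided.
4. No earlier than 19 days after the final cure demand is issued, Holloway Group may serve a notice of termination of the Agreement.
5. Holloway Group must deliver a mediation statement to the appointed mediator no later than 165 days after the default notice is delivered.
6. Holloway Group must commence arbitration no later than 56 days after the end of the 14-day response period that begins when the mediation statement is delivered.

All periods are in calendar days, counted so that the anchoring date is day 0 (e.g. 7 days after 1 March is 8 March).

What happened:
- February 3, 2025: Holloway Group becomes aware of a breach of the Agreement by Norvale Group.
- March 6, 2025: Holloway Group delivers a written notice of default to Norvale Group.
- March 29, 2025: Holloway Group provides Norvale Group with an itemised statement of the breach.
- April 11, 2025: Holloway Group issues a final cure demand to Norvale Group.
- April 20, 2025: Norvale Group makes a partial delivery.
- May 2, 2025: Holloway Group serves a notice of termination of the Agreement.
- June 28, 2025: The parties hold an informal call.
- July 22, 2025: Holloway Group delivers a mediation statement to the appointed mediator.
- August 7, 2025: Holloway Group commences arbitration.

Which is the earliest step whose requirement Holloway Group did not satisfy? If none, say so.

None — every step was satisfied

(1) due by February 3, 2025 + 38 days = March 13, 2025; done March 6, 2025 — timely.
(2) the permitted window runs from March 21, 2025 + 7 = March 28, 2025 to March 21, 2025 + 15 = April 5, 2025; done March 29, 2025 — within the window.
(3) the permitted window runs from March 29, 2025 + 10 = April 8, 2025 to March 29, 2025 + 22 = April 20, 2025; April 11, 2025 falls inside that range.
(4) permitted from April 11, 2025 + 19 days = April 30, 2025 onward; May 2, 2025 is on or after that date.
(5) due by March 6, 2025 + 165 days = August 18, 2025; done July 22, 2025 — timely.
(6) due by August 5, 2025 + 56 days = September 30, 2025; completed August 7, 2025, before the deadline.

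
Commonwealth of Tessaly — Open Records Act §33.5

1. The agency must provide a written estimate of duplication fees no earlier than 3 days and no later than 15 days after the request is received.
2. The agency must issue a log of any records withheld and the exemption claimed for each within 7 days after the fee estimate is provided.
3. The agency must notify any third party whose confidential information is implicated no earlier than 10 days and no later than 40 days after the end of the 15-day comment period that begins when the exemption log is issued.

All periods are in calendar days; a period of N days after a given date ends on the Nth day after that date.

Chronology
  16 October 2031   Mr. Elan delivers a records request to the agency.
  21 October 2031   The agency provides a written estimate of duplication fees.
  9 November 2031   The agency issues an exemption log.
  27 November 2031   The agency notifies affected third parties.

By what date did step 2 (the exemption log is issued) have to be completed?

28 October 2031

Step 2 runs from 21 October 2031, when the fee estimate is provided. 7 days after 21 October 2031 is 28 October 2031.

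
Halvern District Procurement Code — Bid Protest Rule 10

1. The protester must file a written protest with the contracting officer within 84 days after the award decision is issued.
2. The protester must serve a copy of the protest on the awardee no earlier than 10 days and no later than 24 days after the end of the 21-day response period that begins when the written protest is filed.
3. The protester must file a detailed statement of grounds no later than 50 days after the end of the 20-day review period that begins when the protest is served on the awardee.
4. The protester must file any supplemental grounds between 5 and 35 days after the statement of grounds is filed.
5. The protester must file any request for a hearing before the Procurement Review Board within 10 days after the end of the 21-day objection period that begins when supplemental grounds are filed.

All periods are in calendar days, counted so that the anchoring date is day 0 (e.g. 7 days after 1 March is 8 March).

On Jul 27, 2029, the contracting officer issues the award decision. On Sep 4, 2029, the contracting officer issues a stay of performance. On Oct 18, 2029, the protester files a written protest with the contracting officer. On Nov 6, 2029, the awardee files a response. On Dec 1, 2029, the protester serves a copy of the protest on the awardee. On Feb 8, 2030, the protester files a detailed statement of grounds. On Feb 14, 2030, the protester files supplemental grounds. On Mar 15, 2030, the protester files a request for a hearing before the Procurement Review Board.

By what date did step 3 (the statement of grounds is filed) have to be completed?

The protest is served on the awardee on Dec 1, 2029; the 20-day review period therefore ends Dec 21, 2029, and step 3 runs from that date. 50 days after Dec 21, 2029 is Feb 9, 2030.

Feb 9, 2030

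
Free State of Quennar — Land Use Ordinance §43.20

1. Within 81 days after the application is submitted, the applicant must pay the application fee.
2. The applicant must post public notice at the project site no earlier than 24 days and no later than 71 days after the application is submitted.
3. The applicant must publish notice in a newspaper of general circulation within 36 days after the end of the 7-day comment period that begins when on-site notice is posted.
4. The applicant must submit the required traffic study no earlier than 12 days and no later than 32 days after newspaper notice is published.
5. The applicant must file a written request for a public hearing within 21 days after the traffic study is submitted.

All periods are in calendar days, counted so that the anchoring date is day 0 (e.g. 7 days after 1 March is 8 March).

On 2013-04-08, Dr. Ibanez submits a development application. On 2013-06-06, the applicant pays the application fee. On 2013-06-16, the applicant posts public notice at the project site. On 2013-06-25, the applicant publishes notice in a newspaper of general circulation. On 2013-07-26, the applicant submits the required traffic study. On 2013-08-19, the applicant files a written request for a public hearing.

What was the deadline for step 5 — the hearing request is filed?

Step 5 runs from 2013-07-26, when the traffic study is submitted. 21 days after 2013-07-26 is 2013-08-16.

2013-08-16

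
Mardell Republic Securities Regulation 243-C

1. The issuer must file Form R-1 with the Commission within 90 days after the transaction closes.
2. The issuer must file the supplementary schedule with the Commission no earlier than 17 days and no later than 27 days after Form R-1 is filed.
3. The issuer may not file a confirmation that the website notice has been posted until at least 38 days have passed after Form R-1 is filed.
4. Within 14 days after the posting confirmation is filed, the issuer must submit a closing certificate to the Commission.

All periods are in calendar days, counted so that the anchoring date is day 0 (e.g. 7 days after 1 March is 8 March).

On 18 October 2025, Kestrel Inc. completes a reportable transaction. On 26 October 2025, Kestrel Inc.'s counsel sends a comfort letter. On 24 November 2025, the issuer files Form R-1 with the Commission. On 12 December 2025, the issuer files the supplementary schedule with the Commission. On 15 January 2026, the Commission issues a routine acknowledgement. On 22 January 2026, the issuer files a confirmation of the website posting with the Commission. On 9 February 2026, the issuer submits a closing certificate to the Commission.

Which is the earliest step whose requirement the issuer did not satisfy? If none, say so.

(1) due by 18 October 2025 + 90 days = 16 January 2026; 24 November 2025 is within that limit.
(2) the permitted window runs from 24 November 2025 + 17 = 11 December 2025 to 24 November 2025 + 27 = 21 December 2025; done 12 December 2025, which is between those dates.
(3) permitted from 24 November 2025 + 38 days = 1 January 2026 onward; done 22 January 2026, after the minimum wait.
(4) due by 22 January 2026 + 14 days = 5 February 2026; 9 February 2026 misses that deadline by 4 days.
The procedure was therefore not followed at step 4.

Step 4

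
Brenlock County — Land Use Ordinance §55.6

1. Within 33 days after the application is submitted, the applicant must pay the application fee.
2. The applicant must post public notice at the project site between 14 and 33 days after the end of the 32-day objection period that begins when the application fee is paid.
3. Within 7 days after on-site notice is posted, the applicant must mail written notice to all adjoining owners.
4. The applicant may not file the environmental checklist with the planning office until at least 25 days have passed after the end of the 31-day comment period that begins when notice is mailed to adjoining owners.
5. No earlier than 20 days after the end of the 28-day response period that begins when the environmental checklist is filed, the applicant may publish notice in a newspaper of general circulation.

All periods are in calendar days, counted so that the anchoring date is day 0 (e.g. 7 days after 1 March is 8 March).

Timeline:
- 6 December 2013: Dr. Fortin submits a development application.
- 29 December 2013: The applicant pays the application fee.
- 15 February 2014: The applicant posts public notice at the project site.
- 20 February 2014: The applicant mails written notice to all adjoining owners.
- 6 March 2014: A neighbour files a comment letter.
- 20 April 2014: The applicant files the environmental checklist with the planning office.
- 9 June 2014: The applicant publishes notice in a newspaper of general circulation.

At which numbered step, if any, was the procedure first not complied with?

None — every step was satisfied

(1) due by 6 December 2013 + 33 days = 8 January 2014; completed 29 December 2013, before the deadline.
(2) the permitted window runs from 30 January 2014 + 14 = 13 February 2014 to 30 January 2014 + 33 = 4 March 2014; done 15 February 2014 — within the window.
(3) due by 15 February 2014 + 7 days = 22 February 2014; completed 20 February 2014, before the deadline.
(4) permitted from 23 March 2014 + 25 days = 17 April 2014 onward; 20 April 2014 is on or after that date.
(5) permitted from 18 May 2014 + 20 days = 7 June 2014 onward; 9 June 2014 is on or after that date.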